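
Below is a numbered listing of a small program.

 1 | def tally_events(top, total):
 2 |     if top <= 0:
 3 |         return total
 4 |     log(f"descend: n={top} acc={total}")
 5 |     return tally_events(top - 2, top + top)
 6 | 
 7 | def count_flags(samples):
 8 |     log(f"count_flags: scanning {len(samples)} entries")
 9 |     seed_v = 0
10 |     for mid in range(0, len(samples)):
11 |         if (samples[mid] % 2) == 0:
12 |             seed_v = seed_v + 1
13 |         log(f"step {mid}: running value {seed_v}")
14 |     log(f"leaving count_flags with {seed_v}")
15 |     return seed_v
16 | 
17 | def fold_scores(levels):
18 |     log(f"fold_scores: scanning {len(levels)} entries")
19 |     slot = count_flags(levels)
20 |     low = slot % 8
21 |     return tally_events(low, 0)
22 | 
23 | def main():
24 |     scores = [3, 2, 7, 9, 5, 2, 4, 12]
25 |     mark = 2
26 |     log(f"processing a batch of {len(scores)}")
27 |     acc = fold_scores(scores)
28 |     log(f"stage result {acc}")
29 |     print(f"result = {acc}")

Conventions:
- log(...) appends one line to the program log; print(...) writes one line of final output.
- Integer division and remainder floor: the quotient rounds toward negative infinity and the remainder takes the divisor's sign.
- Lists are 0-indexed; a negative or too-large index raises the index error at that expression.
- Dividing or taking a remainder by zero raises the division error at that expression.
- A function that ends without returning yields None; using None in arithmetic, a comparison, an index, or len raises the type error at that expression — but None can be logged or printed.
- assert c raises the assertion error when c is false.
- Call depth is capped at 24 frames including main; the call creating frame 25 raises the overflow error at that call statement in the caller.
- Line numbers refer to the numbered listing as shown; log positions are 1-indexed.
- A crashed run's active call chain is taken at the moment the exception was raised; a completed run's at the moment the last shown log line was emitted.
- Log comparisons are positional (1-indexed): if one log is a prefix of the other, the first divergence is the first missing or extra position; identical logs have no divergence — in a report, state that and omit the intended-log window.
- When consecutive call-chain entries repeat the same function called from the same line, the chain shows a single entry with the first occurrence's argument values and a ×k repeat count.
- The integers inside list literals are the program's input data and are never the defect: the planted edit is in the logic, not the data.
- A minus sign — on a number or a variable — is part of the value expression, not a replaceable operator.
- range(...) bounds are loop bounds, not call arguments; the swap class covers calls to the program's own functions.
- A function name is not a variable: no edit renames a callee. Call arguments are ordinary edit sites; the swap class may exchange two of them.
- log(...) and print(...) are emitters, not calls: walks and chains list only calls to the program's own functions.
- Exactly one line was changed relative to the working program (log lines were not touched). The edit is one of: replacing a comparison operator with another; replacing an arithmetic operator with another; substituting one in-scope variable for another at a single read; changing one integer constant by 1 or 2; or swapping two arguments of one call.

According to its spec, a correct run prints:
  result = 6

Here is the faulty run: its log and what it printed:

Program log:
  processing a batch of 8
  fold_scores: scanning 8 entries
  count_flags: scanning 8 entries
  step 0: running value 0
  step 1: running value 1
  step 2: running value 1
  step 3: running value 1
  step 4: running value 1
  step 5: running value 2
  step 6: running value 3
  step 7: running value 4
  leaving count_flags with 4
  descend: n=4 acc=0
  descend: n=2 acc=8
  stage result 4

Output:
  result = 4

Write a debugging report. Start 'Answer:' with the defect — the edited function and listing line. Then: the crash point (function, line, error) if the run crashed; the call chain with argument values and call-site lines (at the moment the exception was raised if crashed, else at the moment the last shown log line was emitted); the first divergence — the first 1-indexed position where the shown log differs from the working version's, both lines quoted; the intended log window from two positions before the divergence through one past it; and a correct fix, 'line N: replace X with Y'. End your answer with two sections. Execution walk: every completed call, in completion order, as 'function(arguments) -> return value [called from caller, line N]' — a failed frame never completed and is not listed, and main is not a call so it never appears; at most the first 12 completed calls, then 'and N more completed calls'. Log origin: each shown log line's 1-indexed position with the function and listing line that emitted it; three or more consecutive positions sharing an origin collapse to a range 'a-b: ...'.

Answer: the defect is in tally_events at line 5.
The tell: Everything matches until log position 14, which reads 'descend: n=2 acc=8' in place of 'descend: n=2 acc=4'.
Call chain: main.
First divergence: position 14; shown 'descend: n=2 acc=8' vs intended 'descend: n=2 acc=4'.
Intended log window:
  12: leaving count_flags with 4
  13: descend: n=4 acc=0
  14: descend: n=2 acc=4
  15: stage result 6
Execution walk:
  count_flags([3, 2, 7, 9, 5, 2, 4, 12]) -> 4  [called from fold_scores, line 19]
  tally_events(0, 4) -> 4  [called from tally_events, line 5]
  tally_events(2, 8) -> 4  [called from tally_events, line 5]
  tally_events(4, 0) -> 4  [called from fold_scores, line 21]
  fold_scores([3, 2, 7, 9, 5, 2, 4, 12]) -> 4  [called from main, line 27]
Log line origins:
  1: emitted by main (line 26)
  2: emitted by fold_scores (line 18)
  3: emitted by count_flags (line 8)
  4-11: emitted by count_flags (line 13)
  12: emitted by count_flags (line 14)
  13: emitted by tally_events (line 4)
  14: emitted by tally_events (line 4)
  15: emitted by main (line 28)
A correct fix: line 5: replace `top + top` with `total + top`.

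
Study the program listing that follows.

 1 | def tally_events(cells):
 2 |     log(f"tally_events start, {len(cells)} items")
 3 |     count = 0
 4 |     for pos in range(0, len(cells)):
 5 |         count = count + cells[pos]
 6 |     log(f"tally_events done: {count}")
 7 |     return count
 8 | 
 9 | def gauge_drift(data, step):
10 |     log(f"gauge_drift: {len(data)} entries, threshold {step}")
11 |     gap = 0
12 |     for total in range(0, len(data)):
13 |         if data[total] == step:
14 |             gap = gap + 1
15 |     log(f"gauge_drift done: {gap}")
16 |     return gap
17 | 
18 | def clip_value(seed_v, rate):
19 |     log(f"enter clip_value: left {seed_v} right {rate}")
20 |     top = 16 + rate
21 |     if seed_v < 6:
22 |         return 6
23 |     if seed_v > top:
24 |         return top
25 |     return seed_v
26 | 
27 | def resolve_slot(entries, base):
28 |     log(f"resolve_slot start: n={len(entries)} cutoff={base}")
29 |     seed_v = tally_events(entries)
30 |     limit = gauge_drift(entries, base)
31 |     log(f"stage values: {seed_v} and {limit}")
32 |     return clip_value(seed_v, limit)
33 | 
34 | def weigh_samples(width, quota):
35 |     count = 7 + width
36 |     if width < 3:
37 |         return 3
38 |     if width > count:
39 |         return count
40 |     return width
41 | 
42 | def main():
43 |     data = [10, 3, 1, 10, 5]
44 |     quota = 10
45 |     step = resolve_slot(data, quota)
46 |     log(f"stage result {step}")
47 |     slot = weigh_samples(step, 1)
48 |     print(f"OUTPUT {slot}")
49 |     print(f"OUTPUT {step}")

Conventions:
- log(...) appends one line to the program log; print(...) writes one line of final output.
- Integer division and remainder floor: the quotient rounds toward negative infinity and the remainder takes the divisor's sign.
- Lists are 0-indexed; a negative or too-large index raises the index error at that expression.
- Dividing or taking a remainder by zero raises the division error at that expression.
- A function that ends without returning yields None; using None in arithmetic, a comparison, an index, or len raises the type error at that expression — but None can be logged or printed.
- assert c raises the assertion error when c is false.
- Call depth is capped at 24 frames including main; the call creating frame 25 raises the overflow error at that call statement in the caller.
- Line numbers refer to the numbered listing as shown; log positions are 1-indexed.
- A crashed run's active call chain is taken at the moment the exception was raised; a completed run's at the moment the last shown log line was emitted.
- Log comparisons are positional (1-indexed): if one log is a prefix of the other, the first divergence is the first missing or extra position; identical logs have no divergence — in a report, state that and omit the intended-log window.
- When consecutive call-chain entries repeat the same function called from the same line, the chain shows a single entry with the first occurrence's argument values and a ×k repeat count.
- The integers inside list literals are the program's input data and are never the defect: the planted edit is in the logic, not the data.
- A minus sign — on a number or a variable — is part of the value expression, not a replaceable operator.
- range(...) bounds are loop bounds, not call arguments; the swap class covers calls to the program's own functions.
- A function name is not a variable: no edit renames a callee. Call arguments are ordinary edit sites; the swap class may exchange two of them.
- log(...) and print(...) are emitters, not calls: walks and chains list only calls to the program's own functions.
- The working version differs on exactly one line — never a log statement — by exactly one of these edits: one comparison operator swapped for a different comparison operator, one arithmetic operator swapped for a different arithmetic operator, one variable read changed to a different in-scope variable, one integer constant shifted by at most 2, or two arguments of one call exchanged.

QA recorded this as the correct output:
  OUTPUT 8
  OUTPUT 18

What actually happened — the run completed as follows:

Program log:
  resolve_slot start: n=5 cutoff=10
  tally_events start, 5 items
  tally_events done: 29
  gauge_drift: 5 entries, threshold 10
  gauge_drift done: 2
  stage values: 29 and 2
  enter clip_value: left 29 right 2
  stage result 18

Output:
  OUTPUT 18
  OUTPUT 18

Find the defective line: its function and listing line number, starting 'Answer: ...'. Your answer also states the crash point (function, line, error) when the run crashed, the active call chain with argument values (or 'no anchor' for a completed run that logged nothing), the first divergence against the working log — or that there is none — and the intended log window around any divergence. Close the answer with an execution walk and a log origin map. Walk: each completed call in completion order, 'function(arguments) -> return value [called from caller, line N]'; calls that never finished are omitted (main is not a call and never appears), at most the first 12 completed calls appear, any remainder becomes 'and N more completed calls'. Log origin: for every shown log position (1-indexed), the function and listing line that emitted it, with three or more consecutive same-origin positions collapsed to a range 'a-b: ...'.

Answer: the defect is in weigh_samples at line 35.
The tell: Nothing in the log betrays the bug — only the output does.
Call chain: main.
First divergence: there is none — every log position agrees.
Execution walk:
  tally_events([10, 3, 1, 10, 5]) -> 29  [called from resolve_slot, line 29]
  gauge_drift([10, 3, 1, 10, 5], 10) -> 2  [called from resolve_slot, line 30]
  clip_value(29, 2) -> 18  [called from resolve_slot, line 32]
  resolve_slot([10, 3, 1, 10, 5], 10) -> 18  [called from main, line 45]
  weigh_samples(18, 1) -> 18  [called from main, line 47]
Log line origins:
  1: emitted by resolve_slot (line 28)
  2: emitted by tally_events (line 2)
  3: emitted by tally_events (line 6)
  4: emitted by gauge_drift (line 10)
  5: emitted by gauge_drift (line 15)
  6: emitted by resolve_slot (line 31)
  7: emitted by clip_value (line 19)
  8: emitted by main (line 46)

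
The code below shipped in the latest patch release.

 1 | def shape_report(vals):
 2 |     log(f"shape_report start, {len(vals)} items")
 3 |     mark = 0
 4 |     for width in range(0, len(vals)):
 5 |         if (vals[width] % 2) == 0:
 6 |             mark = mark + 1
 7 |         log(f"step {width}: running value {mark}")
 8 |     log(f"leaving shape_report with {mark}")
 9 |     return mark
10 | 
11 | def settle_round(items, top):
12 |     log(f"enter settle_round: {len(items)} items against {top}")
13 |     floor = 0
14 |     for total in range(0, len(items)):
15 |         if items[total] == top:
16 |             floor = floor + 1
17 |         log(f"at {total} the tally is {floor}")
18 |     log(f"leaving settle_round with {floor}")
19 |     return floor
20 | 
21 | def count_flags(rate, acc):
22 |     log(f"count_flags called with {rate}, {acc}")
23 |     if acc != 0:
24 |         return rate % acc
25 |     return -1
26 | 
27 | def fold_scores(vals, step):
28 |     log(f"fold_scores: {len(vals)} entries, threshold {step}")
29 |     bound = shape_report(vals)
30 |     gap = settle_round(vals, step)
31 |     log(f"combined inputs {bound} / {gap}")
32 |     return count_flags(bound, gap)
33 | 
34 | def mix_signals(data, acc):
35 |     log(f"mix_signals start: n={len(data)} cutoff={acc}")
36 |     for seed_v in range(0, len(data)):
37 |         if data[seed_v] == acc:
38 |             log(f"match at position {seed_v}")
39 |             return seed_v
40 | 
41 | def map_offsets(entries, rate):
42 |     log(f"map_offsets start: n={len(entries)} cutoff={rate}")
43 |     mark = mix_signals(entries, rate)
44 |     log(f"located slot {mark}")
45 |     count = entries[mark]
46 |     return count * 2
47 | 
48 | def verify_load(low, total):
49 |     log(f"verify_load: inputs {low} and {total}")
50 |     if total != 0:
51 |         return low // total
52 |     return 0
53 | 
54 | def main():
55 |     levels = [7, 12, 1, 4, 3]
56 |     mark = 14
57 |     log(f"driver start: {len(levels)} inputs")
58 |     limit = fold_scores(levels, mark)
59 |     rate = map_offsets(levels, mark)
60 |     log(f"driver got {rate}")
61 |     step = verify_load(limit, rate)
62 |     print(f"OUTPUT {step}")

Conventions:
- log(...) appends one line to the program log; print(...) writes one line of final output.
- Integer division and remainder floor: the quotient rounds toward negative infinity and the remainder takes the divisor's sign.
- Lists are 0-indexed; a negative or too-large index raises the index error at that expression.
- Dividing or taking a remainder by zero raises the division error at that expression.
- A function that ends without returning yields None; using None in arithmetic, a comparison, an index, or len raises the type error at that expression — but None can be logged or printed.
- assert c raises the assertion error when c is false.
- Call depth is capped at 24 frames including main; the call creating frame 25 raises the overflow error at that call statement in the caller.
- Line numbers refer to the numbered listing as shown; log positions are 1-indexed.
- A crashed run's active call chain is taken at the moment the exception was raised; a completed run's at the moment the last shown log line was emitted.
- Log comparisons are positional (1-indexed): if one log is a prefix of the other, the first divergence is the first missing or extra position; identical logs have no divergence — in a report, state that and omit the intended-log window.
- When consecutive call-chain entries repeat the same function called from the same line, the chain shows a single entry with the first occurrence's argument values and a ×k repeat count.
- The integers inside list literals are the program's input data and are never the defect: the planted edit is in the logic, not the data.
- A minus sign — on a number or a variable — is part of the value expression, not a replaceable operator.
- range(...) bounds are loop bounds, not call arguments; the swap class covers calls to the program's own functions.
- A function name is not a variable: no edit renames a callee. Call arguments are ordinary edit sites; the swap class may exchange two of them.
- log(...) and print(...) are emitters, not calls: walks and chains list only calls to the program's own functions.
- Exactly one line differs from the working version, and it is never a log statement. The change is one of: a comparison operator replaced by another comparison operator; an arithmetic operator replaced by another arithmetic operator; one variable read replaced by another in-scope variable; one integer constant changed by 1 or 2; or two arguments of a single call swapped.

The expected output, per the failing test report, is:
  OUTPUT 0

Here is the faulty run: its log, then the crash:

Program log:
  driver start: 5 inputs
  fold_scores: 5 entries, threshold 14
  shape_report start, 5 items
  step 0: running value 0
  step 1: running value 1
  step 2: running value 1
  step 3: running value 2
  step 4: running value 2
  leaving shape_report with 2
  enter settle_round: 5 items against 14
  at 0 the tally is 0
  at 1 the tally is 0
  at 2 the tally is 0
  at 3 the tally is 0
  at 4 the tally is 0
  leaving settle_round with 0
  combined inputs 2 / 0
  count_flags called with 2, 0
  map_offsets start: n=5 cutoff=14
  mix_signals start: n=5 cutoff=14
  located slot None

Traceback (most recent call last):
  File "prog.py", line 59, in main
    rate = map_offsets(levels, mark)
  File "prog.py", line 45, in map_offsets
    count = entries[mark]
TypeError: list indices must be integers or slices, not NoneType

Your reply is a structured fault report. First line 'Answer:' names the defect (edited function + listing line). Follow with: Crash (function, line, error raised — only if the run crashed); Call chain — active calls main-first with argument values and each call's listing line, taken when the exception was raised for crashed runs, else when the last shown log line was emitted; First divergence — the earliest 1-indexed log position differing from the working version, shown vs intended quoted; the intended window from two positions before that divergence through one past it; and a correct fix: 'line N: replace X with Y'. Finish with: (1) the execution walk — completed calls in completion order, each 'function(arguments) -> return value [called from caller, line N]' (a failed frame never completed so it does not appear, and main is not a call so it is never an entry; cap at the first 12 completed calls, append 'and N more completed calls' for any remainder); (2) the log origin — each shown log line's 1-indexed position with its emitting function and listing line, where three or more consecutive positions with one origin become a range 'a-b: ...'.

Answer: the defect is in main at line 56.
Key fact: The earliest visible damage is log position 2 — 'fold_scores: 5 entries, threshold 14' rather than the intended 'fold_scores: 5 entries, threshold 12'.
Crash: map_offsets, line 45, TypeError.
Call chain: main -> map_offsets([7, 12, 1, 4, 3], 14) (called at line 59).
First divergence: at position 2 the run shows 'fold_scores: 5 entries, threshold 14' where the working version logs 'fold_scores: 5 entries, threshold 12'.
Intended log window:
  1: driver start: 5 inputs
  2: fold_scores: 5 entries, threshold 12
  3: shape_report start, 5 items
Execution walk:
  shape_report([7, 12, 1, 4, 3]) -> 2  [called from fold_scores, line 29]
  settle_round([7, 12, 1, 4, 3], 14) -> 0  [called from fold_scores, line 30]
  count_flags(2, 0) -> -1  [called from fold_scores, line 32]
  fold_scores([7, 12, 1, 4, 3], 14) -> -1  [called from main, line 58]
  mix_signals([7, 12, 1, 4, 3], 14) -> None  [called from map_offsets, line 43]
Origin of each log line:
  1: from main, line 57
  2: from fold_scores, line 28
  3: from shape_report, line 2
  4-8: from shape_report, line 7
  9: from shape_report, line 8
  10: from settle_round, line 12
  11-15: from settle_round, line 17
  16: from settle_round, line 18
  17: from fold_scores, line 31
  18: from count_flags, line 22
  19: from map_offsets, line 42
  20: from mix_signals, line 35
  21: from map_offsets, line 44
A correct fix: line 56: replace `14` with `12`.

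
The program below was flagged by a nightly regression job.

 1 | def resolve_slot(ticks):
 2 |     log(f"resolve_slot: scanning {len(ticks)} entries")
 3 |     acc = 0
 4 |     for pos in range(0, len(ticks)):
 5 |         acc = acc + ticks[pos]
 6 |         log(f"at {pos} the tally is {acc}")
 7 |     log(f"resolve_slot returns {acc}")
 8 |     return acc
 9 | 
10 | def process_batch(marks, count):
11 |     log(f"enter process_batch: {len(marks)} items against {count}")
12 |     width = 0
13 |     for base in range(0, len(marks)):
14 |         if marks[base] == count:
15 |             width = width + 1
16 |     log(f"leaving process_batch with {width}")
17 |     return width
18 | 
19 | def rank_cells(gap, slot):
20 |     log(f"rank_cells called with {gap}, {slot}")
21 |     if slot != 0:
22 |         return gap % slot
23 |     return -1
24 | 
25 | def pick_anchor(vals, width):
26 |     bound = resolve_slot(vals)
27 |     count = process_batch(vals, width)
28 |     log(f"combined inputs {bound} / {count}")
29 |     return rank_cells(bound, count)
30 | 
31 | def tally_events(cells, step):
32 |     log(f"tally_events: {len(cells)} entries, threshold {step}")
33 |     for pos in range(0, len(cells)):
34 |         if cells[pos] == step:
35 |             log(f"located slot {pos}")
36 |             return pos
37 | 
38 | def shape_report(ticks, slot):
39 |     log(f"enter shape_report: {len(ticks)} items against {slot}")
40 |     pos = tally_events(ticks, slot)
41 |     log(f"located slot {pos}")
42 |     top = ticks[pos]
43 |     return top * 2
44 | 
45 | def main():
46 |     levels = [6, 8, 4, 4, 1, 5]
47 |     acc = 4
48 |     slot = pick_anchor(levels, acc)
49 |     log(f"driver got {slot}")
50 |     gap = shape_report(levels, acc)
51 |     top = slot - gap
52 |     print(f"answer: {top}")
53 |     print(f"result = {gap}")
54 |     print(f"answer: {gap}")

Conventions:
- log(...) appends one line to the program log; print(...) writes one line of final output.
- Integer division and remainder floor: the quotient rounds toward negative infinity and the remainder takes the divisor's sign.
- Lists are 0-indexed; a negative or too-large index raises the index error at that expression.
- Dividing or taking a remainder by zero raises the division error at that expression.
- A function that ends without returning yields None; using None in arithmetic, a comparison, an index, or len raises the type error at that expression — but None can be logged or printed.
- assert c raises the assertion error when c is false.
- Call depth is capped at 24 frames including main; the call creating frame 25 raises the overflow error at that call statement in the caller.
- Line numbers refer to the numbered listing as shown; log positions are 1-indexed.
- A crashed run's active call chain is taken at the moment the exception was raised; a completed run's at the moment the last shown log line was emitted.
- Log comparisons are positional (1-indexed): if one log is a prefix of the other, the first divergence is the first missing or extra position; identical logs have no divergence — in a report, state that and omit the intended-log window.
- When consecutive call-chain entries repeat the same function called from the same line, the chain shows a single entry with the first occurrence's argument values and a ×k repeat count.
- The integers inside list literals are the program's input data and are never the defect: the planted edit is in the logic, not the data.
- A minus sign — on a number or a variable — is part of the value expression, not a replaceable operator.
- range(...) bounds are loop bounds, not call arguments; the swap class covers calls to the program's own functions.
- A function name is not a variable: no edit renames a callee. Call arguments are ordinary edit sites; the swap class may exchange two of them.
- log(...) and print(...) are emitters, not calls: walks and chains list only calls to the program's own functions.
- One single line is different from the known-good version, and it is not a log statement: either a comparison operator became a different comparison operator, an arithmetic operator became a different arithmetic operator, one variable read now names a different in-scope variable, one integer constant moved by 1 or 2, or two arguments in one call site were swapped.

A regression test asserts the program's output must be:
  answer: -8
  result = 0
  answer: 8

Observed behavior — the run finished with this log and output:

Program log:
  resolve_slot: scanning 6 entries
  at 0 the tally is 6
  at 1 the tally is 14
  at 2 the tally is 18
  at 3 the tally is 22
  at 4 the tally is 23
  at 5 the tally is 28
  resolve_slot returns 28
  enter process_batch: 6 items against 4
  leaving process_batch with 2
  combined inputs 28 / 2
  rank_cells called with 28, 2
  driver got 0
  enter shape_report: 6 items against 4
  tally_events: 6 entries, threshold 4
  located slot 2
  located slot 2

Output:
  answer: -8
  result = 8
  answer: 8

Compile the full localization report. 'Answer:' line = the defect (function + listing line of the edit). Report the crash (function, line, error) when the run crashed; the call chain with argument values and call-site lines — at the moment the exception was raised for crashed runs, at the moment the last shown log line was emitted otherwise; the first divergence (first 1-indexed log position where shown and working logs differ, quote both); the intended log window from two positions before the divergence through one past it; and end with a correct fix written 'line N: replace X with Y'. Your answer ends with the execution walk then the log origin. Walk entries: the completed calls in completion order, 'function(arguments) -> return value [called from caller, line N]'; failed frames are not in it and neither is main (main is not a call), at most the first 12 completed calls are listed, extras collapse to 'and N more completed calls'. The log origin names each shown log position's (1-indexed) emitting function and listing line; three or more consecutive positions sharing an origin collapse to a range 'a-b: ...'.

Answer: the defect is in main at line 53.
Core observation: The logs agree in full; only the final output differs.
Call chain: main -> shape_report([6, 8, 4, 4, 1, 5], 4) (called at line 50).
First divergence: none — the logs agree in full.
Execution walk:
  resolve_slot([6, 8, 4, 4, 1, 5]) -> 28  [called from pick_anchor, line 26]
  process_batch([6, 8, 4, 4, 1, 5], 4) -> 2  [called from pick_anchor, line 27]
  rank_cells(28, 2) -> 0  [called from pick_anchor, line 29]
  pick_anchor([6, 8, 4, 4, 1, 5], 4) -> 0  [called from main, line 48]
  tally_events([6, 8, 4, 4, 1, 5], 4) -> 2  [called from shape_report, line 40]
  shape_report([6, 8, 4, 4, 1, 5], 4) -> 8  [called from main, line 50]
Log origin:
  1 — resolve_slot, line 2
  2-7 — resolve_slot, line 6
  8 — resolve_slot, line 7
  9 — process_batch, line 11
  10 — process_batch, line 16
  11 — pick_anchor, line 28
  12 — rank_cells, line 20
  13 — main, line 49
  14 — shape_report, line 39
  15 — tally_events, line 32
  16 — tally_events, line 35
  17 — shape_report, line 41
A correct fix: line 53: replace `gap` with `slot`.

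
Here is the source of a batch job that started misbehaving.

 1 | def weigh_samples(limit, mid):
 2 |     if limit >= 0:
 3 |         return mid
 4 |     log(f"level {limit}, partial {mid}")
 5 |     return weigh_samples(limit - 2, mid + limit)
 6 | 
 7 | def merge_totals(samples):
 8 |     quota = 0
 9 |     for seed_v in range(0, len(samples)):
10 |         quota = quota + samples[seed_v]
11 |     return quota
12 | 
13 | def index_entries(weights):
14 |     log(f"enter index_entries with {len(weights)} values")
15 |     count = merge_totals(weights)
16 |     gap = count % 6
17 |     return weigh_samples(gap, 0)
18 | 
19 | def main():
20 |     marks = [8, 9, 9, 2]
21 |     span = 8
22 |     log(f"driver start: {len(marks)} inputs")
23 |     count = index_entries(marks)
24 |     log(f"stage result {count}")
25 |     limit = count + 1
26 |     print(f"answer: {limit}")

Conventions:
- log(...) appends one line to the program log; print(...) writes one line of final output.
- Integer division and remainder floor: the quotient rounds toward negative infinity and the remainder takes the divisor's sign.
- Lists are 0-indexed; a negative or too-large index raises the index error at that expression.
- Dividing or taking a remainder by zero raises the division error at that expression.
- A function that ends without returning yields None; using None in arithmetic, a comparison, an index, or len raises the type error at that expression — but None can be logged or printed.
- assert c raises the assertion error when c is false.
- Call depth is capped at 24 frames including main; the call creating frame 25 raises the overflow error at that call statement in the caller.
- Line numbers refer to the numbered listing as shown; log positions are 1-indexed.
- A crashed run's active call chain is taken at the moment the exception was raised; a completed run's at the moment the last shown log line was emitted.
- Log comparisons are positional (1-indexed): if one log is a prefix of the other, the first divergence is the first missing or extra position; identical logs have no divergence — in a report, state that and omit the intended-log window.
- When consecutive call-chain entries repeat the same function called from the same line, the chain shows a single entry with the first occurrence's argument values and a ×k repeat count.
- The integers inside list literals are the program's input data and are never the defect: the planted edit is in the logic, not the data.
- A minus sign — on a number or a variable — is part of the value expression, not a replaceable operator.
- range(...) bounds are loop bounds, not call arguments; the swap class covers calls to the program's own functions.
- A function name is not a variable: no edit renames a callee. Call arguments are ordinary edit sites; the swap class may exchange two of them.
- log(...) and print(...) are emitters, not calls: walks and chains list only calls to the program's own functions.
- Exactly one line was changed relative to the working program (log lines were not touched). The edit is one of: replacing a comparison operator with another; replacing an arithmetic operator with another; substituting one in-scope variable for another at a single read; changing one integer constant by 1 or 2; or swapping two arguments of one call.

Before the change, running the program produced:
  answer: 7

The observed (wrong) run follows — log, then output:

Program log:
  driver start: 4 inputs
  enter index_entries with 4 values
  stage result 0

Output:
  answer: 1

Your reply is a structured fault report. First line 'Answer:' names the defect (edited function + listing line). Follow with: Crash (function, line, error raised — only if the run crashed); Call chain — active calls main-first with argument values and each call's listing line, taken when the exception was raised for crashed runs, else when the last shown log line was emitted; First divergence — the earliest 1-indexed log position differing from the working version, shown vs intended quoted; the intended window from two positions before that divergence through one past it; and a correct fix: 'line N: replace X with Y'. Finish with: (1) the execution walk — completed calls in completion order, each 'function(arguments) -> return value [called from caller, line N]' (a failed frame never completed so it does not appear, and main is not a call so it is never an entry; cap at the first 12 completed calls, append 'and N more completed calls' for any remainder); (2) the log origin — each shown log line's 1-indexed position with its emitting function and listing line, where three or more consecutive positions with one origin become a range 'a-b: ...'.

Answer: the defect is in weigh_samples at line 2.
Key fact: The log first diverges at position 3: the faulty run prints 'stage result 0' where the working version prints 'level 4, partial 0'.
Call chain: main.
First divergence: position 3 — shown 'stage result 0', intended 'level 4, partial 0'.
Intended log window:
  1: driver start: 4 inputs
  2: enter index_entries with 4 values
  3: level 4, partial 0
  4: level 2, partial 4
Execution walk:
  merge_totals([8, 9, 9, 2]) -> 28  [called from index_entries, line 15]
  weigh_samples(4, 0) -> 0  [called from index_entries, line 17]
  index_entries([8, 9, 9, 2]) -> 0  [called from main, line 23]
Origin of each log line:
  1: emitted by main (line 22)
  2: emitted by index_entries (line 14)
  3: emitted by main (line 24)
A correct fix: line 2: replace `>=` with `<=`.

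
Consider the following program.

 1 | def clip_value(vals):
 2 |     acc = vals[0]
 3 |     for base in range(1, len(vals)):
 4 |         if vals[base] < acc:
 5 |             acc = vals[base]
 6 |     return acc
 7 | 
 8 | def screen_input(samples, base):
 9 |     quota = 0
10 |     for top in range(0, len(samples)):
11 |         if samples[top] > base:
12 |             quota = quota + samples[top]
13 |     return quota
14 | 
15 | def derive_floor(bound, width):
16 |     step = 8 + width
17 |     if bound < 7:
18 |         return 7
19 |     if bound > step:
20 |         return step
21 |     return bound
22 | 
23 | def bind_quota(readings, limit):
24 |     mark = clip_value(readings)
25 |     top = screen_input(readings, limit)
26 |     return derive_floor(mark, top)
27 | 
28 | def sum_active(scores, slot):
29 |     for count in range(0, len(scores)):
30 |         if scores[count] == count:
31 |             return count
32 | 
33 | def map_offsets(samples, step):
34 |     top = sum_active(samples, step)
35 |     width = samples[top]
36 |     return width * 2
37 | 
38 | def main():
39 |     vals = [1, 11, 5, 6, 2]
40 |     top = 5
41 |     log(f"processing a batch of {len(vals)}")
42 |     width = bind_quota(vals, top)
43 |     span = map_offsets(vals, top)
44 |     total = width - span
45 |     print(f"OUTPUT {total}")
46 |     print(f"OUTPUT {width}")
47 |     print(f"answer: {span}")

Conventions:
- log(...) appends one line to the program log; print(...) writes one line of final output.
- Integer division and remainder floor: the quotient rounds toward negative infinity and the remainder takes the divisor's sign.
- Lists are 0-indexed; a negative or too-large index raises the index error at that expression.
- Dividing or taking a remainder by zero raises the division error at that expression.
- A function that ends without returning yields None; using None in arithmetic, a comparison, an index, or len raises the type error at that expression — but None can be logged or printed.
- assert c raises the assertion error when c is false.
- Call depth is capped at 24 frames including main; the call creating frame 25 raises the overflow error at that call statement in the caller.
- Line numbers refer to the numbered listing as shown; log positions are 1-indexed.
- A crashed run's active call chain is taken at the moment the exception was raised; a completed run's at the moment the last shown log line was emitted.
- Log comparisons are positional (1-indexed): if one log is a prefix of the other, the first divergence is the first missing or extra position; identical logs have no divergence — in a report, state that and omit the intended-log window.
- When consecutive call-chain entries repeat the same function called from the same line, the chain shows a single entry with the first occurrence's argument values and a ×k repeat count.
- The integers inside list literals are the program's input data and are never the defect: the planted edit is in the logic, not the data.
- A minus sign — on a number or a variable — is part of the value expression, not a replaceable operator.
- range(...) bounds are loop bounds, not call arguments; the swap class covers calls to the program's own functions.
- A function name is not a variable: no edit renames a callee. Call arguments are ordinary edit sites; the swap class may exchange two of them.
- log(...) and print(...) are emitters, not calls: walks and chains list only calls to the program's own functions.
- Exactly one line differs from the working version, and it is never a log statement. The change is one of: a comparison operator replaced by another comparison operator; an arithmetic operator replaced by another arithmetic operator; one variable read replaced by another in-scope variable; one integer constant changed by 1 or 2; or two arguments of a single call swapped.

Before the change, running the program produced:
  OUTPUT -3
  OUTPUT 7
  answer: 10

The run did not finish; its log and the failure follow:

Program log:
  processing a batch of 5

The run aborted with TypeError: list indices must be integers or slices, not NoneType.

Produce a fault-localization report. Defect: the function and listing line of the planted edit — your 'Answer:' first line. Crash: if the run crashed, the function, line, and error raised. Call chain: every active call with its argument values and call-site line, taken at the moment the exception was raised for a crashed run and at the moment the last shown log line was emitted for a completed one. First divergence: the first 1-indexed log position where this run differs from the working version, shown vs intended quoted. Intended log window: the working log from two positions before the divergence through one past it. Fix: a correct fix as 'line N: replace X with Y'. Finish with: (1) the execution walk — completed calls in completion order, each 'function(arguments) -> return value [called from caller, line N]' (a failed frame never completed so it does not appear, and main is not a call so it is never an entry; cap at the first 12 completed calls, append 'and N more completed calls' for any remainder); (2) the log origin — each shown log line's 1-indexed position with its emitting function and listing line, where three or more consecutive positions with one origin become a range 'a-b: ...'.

Answer: the defect is in sum_active at line 30.
Key fact: Up to the failure, the log is exactly the working version's.
Crash: map_offsets, line 35, TypeError.
Call chain: main -> map_offsets([1, 11, 5, 6, 2], 5) (called at line 43).
First divergence: there is none — every log position agrees.
Execution walk:
  clip_value([1, 11, 5, 6, 2]) -> 1  [called from bind_quota, line 24]
  screen_input([1, 11, 5, 6, 2], 5) -> 17  [called from bind_quota, line 25]
  derive_floor(1, 17) -> 7  [called from bind_quota, line 26]
  bind_quota([1, 11, 5, 6, 2], 5) -> 7  [called from main, line 42]
  sum_active([1, 11, 5, 6, 2], 5) -> None  [called from map_offsets, line 34]
Origin of each log line:
  1: logged in main at line 41
A correct fix: line 30: replace `scores[count] == count` with `scores[count] == slot`.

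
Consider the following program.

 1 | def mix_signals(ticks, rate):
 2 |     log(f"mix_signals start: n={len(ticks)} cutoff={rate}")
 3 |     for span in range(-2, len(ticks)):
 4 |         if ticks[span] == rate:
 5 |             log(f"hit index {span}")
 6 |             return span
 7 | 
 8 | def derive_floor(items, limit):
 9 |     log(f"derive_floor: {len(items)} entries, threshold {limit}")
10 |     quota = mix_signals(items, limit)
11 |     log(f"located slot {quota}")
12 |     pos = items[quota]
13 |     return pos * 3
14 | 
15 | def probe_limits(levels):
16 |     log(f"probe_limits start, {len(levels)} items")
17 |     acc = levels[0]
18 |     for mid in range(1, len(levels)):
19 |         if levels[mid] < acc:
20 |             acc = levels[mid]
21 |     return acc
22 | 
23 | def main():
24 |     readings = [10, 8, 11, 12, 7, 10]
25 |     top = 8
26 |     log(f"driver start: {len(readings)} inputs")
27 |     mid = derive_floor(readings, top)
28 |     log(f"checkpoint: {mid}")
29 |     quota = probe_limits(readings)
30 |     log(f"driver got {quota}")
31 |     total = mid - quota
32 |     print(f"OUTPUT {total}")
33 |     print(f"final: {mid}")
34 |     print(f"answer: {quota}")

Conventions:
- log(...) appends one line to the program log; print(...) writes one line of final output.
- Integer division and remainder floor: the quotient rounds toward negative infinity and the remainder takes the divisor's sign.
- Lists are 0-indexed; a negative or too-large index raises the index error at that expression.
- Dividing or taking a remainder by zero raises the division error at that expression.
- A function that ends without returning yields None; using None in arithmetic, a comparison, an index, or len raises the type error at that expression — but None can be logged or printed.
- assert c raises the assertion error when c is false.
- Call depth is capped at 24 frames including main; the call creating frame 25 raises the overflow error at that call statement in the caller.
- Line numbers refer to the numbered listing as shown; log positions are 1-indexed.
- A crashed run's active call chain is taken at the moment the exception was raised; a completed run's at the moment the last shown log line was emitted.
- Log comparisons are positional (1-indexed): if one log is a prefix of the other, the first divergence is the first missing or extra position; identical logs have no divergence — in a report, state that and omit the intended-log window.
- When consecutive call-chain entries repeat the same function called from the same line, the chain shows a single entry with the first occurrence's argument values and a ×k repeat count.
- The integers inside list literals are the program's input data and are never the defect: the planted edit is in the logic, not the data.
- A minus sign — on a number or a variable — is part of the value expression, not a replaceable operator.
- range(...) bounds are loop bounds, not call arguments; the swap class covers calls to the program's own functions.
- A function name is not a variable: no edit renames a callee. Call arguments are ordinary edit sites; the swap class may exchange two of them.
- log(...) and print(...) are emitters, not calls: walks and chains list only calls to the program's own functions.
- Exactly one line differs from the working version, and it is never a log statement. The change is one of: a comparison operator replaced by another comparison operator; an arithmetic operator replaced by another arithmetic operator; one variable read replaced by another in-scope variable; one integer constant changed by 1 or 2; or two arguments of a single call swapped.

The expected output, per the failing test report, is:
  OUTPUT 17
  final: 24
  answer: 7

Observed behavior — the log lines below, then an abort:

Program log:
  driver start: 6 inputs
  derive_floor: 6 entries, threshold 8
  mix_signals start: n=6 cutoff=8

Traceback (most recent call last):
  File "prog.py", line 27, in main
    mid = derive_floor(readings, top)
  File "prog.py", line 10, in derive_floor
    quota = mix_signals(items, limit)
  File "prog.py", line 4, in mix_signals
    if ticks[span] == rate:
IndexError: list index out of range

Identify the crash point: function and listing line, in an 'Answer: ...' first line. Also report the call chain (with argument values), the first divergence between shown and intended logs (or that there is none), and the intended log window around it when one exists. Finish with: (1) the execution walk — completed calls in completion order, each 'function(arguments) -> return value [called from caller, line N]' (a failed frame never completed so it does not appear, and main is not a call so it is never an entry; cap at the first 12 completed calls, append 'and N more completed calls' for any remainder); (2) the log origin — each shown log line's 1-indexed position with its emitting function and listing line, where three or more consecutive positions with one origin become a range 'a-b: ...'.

Answer: the error was raised in mix_signals, line 4.
Core observation: The shown log is a 3-line prefix of the intended one, whose next entry is 'hit index 1'.
Call chain: main -> derive_floor([10, 8, 11, 12, 7, 10], 8) (called at line 27) -> mix_signals([10, 8, 11, 12, 7, 10], 8) (called at line 10).
First divergence: position 4 (shown log ended at 3 lines; the working version continues: 'hit index 1').
Intended log window:
  2: derive_floor: 6 entries, threshold 8
  3: mix_signals start: n=6 cutoff=8
  4: hit index 1
  5: located slot 1
Execution walk:
  (no call completed)
Origin of each log line:
  1: from main, line 26
  2: from derive_floor, line 9
  3: from mix_signals, line 2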